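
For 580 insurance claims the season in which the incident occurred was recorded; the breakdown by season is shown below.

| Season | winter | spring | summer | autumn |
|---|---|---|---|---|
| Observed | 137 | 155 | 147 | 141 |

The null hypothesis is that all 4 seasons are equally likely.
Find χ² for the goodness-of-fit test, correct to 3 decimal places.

1.269

Expected count for each of the 4 categories: 580/4 = 145.
cat         O        E   (O−E)²/E
winter    137      145     0.4414
spring    155      145     0.6897
summer    147      145     0.0276
autumn    141      145     0.1103
Sum = 1.269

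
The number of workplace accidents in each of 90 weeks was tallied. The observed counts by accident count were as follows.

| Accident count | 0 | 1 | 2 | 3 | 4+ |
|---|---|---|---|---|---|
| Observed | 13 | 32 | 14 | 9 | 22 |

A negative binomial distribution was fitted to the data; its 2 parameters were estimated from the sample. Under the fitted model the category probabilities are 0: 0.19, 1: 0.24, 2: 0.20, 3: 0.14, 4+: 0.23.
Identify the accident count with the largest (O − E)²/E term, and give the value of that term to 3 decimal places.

Expected counts E_i = n·p_i: 90×0.19 = 17.1, 90×0.24 = 21.6, 90×0.20 = 18, 90×0.14 = 12.6, 90×0.23 = 20.7.
cat         O        E   (O−E)²/E
0          13     17.1     0.9830
1          32     21.6     5.0074
2          14       18     0.8889
3           9     12.6     1.0286
4+         22     20.7     0.0816
The largest term is for 1: 5.007.

1, 5.007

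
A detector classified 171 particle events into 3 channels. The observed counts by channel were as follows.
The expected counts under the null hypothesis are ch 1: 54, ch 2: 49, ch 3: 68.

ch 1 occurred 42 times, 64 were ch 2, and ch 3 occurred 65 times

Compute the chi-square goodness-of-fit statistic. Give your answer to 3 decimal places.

7.391

ch 1: (42 − 54)²/54 = 144/54 = 2.6667
ch 2: (64 − 49)²/49 = 225/49 = 4.5918
ch 3: (65 − 68)²/68 = 9/68 = 0.1324
Sum = 7.391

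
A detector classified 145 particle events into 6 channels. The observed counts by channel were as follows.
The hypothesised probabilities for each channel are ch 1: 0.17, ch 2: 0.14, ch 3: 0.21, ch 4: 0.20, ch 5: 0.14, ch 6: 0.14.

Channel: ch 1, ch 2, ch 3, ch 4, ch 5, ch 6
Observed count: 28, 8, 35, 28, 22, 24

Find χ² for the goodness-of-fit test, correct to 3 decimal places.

Expected counts E_i = n·p_i: 145×0.17 = 24.65, 145×0.14 = 20.3, 145×0.21 = 30.45, 145×0.20 = 29, 145×0.14 = 20.3, 145×0.14 = 20.3.
ch 1: (28 − 24.65)²/24.65 = 11.2225/24.65 = 0.4553
ch 2: (8 − 20.3)²/20.3 = 151.29/20.3 = 7.4527
ch 3: (35 − 30.45)²/30.45 = 20.7025/30.45 = 0.6799
ch 4: (28 − 29)²/29 = 1/29 = 0.0345
ch 5: (22 − 20.3)²/20.3 = 2.89/20.3 = 0.1424
ch 6: (24 − 20.3)²/20.3 = 13.69/20.3 = 0.6744
Sum = 9.439

9.439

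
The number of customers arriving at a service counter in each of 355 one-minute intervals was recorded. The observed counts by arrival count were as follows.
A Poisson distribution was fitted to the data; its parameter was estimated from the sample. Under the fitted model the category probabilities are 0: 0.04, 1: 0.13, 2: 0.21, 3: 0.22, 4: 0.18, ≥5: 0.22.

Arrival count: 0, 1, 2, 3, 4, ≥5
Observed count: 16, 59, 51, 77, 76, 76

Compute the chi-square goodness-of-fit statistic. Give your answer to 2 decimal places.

13.61

Expected counts E_i = n·p_i: 355×0.04 = 14.2, 355×0.13 = 46.15, 355×0.21 = 74.55, 355×0.22 = 78.1, 355×0.18 = 63.9, 355×0.22 = 78.1.
χ² = (16−14.2)²/14.2 + (59−46.15)²/46.15 + (51−74.55)²/74.55 + (77−78.1)²/78.1 + (76−63.9)²/63.9 + (76−78.1)²/78.1
   = 0.228 + 3.578 + 7.439 + 0.015 + 2.291 + 0.056
Sum = 13.61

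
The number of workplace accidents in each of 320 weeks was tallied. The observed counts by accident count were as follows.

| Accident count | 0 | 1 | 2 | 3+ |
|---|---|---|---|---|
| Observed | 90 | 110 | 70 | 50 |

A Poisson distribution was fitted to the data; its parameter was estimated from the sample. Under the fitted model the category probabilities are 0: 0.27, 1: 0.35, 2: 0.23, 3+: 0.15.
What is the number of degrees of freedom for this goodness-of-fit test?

There are k = 4 categories and 1 parameter estimated from the data, so df = 4 − 1 − 1 = 2.

2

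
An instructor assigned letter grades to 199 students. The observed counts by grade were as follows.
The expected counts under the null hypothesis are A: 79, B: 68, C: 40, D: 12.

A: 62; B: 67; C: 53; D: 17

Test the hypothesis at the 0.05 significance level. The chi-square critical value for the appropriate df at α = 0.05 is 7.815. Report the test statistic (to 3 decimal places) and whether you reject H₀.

cat         O        E   (O−E)²/E
A          62       79     3.6582
B          67       68     0.0147
C          53       40     4.2250
D          17       12     2.0833
Sum = 9.981
df = 3. Since 9.981 > 7.815, we reject H₀.

9.981; reject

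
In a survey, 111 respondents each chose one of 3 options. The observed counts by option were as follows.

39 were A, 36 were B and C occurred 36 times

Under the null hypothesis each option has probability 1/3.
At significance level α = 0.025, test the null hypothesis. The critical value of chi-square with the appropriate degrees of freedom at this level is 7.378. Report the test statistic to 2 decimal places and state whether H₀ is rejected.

0.16; do not reject

Expected count for each of the 3 categories: 111/3 = 37.
A: (39 − 37)²/37 = 4/37 = 0.108
B: (36 − 37)²/37 = 1/37 = 0.027
C: (36 − 37)²/37 = 1/37 = 0.027
Sum = 0.16
df = 2. Since 0.16 < 7.378, we do not reject H₀.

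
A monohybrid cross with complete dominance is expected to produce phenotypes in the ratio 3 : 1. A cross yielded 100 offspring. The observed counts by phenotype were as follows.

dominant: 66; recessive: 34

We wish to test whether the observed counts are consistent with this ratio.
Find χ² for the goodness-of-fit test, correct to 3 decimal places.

Ratio total = 4. Expected counts: 100×3/4 = 75, 100×1/4 = 25.
dominant: (66 − 75)²/75 = 81/75 = 1.0800
recessive: (34 − 25)²/25 = 81/25 = 3.2400
Sum = 4.320

4.320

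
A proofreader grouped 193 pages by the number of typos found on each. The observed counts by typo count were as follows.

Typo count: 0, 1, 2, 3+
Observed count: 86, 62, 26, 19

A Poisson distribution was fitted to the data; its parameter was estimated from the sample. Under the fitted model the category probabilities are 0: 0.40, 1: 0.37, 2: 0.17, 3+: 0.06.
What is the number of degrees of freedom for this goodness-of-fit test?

There are k = 4 categories and 1 parameter estimated from the data, so df = 4 − 1 − 1 = 2.

2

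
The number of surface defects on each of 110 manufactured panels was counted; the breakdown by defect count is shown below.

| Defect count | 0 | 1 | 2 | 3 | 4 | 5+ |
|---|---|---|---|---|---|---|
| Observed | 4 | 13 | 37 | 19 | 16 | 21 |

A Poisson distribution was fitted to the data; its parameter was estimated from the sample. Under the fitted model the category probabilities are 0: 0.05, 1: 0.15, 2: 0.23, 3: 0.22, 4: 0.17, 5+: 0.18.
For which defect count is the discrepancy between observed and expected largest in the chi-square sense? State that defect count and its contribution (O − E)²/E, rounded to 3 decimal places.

2, 5.411

Expected counts E_i = n·p_i: 110×0.05 = 5.5, 110×0.15 = 16.5, 110×0.23 = 25.3, 110×0.22 = 24.2, 110×0.17 = 18.7, 110×0.18 = 19.8.
χ² = (4−5.5)²/5.5 + (13−16.5)²/16.5 + (37−25.3)²/25.3 + (19−24.2)²/24.2 + (16−18.7)²/18.7 + (21−19.8)²/19.8
   = 0.4091 + 0.7424 + 5.4107 + 1.1174 + 0.3898 + 0.0727
The largest term is for 2: 5.411.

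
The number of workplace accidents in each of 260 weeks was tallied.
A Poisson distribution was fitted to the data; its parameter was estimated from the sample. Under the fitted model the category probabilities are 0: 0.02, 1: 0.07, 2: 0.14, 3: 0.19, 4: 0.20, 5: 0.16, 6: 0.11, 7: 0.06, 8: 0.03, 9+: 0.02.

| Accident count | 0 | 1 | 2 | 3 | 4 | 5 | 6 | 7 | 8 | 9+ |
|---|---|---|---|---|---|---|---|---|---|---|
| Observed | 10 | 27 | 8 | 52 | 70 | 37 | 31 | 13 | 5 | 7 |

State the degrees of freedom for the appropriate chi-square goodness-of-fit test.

8

There are k = 10 categories and 1 parameter estimated from the data, so df = 10 − 1 − 1 = 8.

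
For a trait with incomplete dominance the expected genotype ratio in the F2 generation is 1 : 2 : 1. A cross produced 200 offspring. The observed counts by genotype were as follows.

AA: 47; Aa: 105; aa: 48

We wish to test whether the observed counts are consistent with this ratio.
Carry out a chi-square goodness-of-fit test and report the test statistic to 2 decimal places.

Ratio total = 4. Expected counts: 200×1/4 = 50, 200×2/4 = 100, 200×1/4 = 50.
AA: (47 − 50)²/50 = 9/50 = 0.180
Aa: (105 − 100)²/100 = 25/100 = 0.250
aa: (48 − 50)²/50 = 4/50 = 0.080
Sum = 0.51

0.51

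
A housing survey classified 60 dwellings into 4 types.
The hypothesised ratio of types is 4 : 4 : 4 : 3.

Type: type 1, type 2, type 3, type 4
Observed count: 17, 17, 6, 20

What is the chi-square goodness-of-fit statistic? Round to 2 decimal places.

Ratio total = 15. Expected counts: 60×4/15 = 16, 60×4/15 = 16, 60×4/15 = 16, 60×3/15 = 12.
type 1: (17 − 16)²/16 = 1/16 = 0.063
type 2: (17 − 16)²/16 = 1/16 = 0.063
type 3: (6 − 16)²/16 = 100/16 = 6.250
type 4: (20 − 12)²/12 = 64/12 = 5.333
Sum = 11.71

11.71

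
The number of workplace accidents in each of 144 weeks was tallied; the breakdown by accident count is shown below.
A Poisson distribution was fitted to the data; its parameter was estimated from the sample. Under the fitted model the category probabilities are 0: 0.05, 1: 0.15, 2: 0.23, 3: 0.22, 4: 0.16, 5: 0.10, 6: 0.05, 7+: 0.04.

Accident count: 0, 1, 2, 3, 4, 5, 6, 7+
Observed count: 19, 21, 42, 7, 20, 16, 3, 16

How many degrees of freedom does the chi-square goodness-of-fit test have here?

6

There are k = 8 categories and 1 parameter estimated from the data, so df = 8 − 1 − 1 = 6.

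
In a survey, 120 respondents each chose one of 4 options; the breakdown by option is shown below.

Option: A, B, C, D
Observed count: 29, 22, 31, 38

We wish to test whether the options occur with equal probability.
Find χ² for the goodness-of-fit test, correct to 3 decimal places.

4.333

Expected count for each of the 4 categories: 120/4 = 30.
χ² = (29−30)²/30 + (22−30)²/30 + (31−30)²/30 + (38−30)²/30
   = 0.0333 + 2.1333 + 0.0333 + 2.1333
Sum = 4.333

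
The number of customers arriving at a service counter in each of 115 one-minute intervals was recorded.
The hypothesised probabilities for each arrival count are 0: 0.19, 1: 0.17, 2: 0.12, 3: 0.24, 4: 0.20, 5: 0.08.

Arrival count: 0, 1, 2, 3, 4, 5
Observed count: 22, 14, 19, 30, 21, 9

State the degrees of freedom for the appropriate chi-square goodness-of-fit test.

5

There are k = 6 categories and no parameters were estimated from the data, so df = 6 − 1 = 5.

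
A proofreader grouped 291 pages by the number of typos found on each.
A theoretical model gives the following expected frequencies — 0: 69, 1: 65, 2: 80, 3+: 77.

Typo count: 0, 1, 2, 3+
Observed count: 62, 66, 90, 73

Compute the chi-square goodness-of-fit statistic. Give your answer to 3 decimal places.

cat         O        E   (O−E)²/E
0          62       69     0.7101
1          66       65     0.0154
2          90       80     1.2500
3+         73       77     0.2078
Sum = 2.183

2.183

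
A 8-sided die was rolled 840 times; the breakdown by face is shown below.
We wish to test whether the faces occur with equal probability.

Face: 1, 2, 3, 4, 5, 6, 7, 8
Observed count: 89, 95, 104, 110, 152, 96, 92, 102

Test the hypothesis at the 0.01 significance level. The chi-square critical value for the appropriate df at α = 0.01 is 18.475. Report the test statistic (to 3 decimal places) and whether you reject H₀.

Under H₀ each category has probability 1/8, so each expected count is 840/8 = 105.
1: (89 − 105)²/105 = 256/105 = 2.4381
2: (95 − 105)²/105 = 100/105 = 0.9524
3: (104 − 105)²/105 = 1/105 = 0.0095
4: (110 − 105)²/105 = 25/105 = 0.2381
5: (152 − 105)²/105 = 2209/105 = 21.0381
6: (96 − 105)²/105 = 81/105 = 0.7714
7: (92 − 105)²/105 = 169/105 = 1.6095
8: (102 − 105)²/105 = 9/105 = 0.0857
Sum = 27.143
df = 7. Since 27.143 > 18.475, we reject H₀.

27.143; reject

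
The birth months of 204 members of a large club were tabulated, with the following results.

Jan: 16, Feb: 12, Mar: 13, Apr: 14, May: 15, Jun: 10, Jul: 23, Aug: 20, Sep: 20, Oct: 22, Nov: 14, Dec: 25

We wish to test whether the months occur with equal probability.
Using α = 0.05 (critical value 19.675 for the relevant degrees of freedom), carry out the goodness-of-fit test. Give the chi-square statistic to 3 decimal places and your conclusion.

15.059; do not reject

Expected count for each of the 12 categories: 204/12 = 17.
χ² = (16−17)²/17 + (12−17)²/17 + (13−17)²/17 + (14−17)²/17 + (15−17)²/17 + (10−17)²/17 + (23−17)²/17 + (20−17)²/17 + (20−17)²/17 + (22−17)²/17 + (14−17)²/17 + (25−17)²/17
   = 0.0588 + 1.4706 + 0.9412 + 0.5294 + 0.2353 + 2.8824 + 2.1176 + 0.5294 + 0.5294 + 1.4706 + 0.5294 + 3.7647
Sum = 15.059
df = 11. Since 15.059 < 19.675, we do not reject H₀.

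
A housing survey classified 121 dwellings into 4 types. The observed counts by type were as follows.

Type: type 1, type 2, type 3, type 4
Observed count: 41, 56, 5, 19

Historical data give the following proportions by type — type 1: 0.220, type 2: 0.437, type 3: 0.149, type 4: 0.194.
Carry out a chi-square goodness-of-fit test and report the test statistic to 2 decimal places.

18.22

Expected counts E_i = n·p_i: 121×0.220 = 26.62, 121×0.437 = 52.877, 121×0.149 = 18.029, 121×0.194 = 23.474.
type 1: (41 − 26.62)²/26.62 = 206.7844/26.62 = 7.768
type 2: (56 − 52.877)²/52.877 = 9.753129/52.877 = 0.184
type 3: (5 − 18.029)²/18.029 = 169.754841/18.029 = 9.416
type 4: (19 − 23.474)²/23.474 = 20.016676/23.474 = 0.853
Sum = 18.22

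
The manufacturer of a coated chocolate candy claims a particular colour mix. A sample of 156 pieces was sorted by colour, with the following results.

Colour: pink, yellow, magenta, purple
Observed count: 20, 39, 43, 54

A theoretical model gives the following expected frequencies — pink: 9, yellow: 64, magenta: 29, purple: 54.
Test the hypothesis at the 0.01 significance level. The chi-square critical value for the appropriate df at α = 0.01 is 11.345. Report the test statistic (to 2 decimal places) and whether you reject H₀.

29.97; reject

pink: (20 − 9)²/9 = 121/9 = 13.444
yellow: (39 − 64)²/64 = 625/64 = 9.766
magenta: (43 − 29)²/29 = 196/29 = 6.759
purple: (54 − 54)²/54 = 0/54 = 0.000
Sum = 29.97
df = 3. Since 29.97 > 11.345, we reject H₀.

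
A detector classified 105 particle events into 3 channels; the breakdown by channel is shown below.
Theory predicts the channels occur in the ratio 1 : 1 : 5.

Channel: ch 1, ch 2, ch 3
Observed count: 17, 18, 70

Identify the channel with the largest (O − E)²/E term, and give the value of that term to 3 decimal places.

Ratio total = 7. Expected counts: 105×1/7 = 15, 105×1/7 = 15, 105×5/7 = 75.
ch 1: (17 − 15)²/15 = 4/15 = 0.2667
ch 2: (18 − 15)²/15 = 9/15 = 0.6000
ch 3: (70 − 75)²/75 = 25/75 = 0.3333
The largest term is for ch 2: 0.600.

ch 2, 0.600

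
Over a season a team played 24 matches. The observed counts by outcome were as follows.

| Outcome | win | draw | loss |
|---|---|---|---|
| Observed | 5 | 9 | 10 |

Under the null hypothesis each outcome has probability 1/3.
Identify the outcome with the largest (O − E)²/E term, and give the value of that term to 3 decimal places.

win, 1.125

Under H₀ each category has probability 1/3, so each expected count is 24/3 = 8.
cat         O        E   (O−E)²/E
win         5        8     1.1250
draw        9        8     0.1250
loss       10        8     0.5000
The largest term is for win: 1.125.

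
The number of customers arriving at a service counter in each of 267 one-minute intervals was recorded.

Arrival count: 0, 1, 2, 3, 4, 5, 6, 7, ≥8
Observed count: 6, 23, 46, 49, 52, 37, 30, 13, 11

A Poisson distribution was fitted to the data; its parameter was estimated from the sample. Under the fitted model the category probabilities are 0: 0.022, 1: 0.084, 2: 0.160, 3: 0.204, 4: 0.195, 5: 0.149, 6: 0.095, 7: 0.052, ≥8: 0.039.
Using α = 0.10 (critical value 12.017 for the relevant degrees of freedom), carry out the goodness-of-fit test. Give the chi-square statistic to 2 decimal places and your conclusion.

Expected counts E_i = n·p_i: 267×0.022 = 5.874, 267×0.084 = 22.428, 267×0.160 = 42.72, 267×0.204 = 54.468, 267×0.195 = 52.065, 267×0.149 = 39.783, 267×0.095 = 25.365, 267×0.052 = 13.884, 267×0.039 = 10.413.
0: (6 − 5.874)²/5.874 = 0.015876/5.874 = 0.003
1: (23 − 22.428)²/22.428 = 0.327184/22.428 = 0.015
2: (46 − 42.72)²/42.72 = 10.7584/42.72 = 0.252
3: (49 − 54.468)²/54.468 = 29.899024/54.468 = 0.549
4: (52 − 52.065)²/52.065 = 0.004225/52.065 = 0.000
5: (37 − 39.783)²/39.783 = 7.745089/39.783 = 0.195
6: (30 − 25.365)²/25.365 = 21.483225/25.365 = 0.847
7: (13 − 13.884)²/13.884 = 0.781456/13.884 = 0.056
≥8: (11 − 10.413)²/10.413 = 0.344569/10.413 = 0.033
Sum = 1.95
df = 7. Since 1.95 < 12.017, we do not reject H₀.

1.95; do not reject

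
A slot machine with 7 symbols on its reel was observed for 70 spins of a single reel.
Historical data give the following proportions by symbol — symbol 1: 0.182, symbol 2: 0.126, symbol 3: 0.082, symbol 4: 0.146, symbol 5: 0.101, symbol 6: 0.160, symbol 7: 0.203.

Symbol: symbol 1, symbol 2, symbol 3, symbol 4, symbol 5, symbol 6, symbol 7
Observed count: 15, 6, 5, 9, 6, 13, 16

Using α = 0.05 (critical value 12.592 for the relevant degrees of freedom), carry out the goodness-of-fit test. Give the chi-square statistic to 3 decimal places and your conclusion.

2.220; do not reject

Expected counts E_i = n·p_i: 70×0.182 = 12.74, 70×0.126 = 8.82, 70×0.082 = 5.74, 70×0.146 = 10.22, 70×0.101 = 7.07, 70×0.160 = 11.2, 70×0.203 = 14.21.
χ² = (15−12.74)²/12.74 + (6−8.82)²/8.82 + (5−5.74)²/5.74 + (9−10.22)²/10.22 + (6−7.07)²/7.07 + (13−11.2)²/11.2 + (16−14.21)²/14.21
   = 0.4009 + 0.9016 + 0.0954 + 0.1456 + 0.1619 + 0.2893 + 0.2255
Sum = 2.220
df = 6. Since 2.220 < 12.592, we do not reject H₀.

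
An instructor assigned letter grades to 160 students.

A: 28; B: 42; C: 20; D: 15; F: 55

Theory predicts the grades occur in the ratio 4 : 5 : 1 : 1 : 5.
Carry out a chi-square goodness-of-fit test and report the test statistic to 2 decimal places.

Ratio total = 16. Expected counts: 160×4/16 = 40, 160×5/16 = 50, 160×1/16 = 10, 160×1/16 = 10, 160×5/16 = 50.
χ² = (28−40)²/40 + (42−50)²/50 + (20−10)²/10 + (15−10)²/10 + (55−50)²/50
   = 3.600 + 1.280 + 10.000 + 2.500 + 0.500
Sum = 17.88

17.88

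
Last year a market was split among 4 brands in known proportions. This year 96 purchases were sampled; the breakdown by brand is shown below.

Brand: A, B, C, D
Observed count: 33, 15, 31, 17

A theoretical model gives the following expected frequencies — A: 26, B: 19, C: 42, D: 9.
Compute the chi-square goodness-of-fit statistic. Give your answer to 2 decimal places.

χ² = (33−26)²/26 + (15−19)²/19 + (31−42)²/42 + (17−9)²/9
   = 1.885 + 0.842 + 2.881 + 7.111
Sum = 12.72

12.72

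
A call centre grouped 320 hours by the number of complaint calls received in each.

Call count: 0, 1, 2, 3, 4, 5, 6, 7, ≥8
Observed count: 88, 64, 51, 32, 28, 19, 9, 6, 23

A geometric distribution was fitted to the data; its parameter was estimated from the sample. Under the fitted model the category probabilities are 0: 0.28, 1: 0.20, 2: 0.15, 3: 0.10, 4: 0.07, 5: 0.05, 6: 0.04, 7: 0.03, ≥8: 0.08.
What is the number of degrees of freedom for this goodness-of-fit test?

7

There are k = 9 categories and 1 parameter estimated from the data, so df = 9 − 1 − 1 = 7.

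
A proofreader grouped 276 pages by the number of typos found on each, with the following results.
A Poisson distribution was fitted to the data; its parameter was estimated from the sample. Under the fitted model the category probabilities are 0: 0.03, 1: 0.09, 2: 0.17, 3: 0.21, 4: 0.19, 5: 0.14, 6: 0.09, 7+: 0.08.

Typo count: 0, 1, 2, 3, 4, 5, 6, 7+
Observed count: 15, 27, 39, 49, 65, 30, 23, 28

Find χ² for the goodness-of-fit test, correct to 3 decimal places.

Expected counts E_i = n·p_i: 276×0.03 = 8.28, 276×0.09 = 24.84, 276×0.17 = 46.92, 276×0.21 = 57.96, 276×0.19 = 52.44, 276×0.14 = 38.64, 276×0.09 = 24.84, 276×0.08 = 22.08.
χ² = (15−8.28)²/8.28 + (27−24.84)²/24.84 + (39−46.92)²/46.92 + (49−57.96)²/57.96 + (65−52.44)²/52.44 + (30−38.64)²/38.64 + (23−24.84)²/24.84 + (28−22.08)²/22.08
   = 5.4539 + 0.1878 + 1.3369 + 1.3851 + 3.0083 + 1.9319 + 0.1363 + 1.5872
Sum = 15.027

15.027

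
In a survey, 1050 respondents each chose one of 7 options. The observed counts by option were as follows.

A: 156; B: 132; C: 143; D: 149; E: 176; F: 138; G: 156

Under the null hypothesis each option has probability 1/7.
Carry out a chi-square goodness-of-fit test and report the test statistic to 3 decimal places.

8.440

Under H₀ each category has probability 1/7, so each expected count is 1050/7 = 150.
χ² = (156−150)²/150 + (132−150)²/150 + (143−150)²/150 + (149−150)²/150 + (176−150)²/150 + (138−150)²/150 + (156−150)²/150
   = 0.2400 + 2.1600 + 0.3267 + 0.0067 + 4.5067 + 0.9600 + 0.2400
Sum = 8.440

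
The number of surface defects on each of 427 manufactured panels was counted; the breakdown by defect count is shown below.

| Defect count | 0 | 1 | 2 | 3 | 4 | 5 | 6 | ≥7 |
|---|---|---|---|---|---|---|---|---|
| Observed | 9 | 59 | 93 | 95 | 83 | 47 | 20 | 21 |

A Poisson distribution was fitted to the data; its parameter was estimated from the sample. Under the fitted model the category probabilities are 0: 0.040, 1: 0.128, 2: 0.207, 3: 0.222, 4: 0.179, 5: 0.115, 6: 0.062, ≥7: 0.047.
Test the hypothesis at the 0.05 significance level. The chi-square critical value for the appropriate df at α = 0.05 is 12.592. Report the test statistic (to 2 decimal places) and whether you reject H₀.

Expected counts E_i = n·p_i: 427×0.040 = 17.08, 427×0.128 = 54.656, 427×0.207 = 88.389, 427×0.222 = 94.794, 427×0.179 = 76.433, 427×0.115 = 49.105, 427×0.062 = 26.474, 427×0.047 = 20.069.
cat         O        E   (O−E)²/E
0           9    17.08      3.822
1          59   54.656      0.345
2          93   88.389      0.241
3          95   94.794      0.000
4          83   76.433      0.564
5          47   49.105      0.090
6          20   26.474      1.583
≥7         21   20.069      0.043
Sum = 6.69
df = 6. Since 6.69 < 12.592, we do not reject H₀.

6.69; do not reject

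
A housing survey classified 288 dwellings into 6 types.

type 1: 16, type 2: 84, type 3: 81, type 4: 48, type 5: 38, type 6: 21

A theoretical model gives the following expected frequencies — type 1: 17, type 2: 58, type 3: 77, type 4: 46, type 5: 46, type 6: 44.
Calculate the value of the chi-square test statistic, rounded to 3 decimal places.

25.423

χ² = (16−17)²/17 + (84−58)²/58 + (81−77)²/77 + (48−46)²/46 + (38−46)²/46 + (21−44)²/44
   = 0.0588 + 11.6552 + 0.2078 + 0.0870 + 1.3913 + 12.0227
Sum = 25.423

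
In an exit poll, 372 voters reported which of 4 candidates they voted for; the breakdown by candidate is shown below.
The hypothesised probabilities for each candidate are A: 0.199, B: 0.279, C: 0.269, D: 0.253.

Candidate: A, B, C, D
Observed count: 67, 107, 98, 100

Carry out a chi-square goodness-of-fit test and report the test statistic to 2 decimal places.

Expected counts E_i = n·p_i: 372×0.199 = 74.028, 372×0.279 = 103.788, 372×0.269 = 100.068, 372×0.253 = 94.116.
χ² = (67−74.028)²/74.028 + (107−103.788)²/103.788 + (98−100.068)²/100.068 + (100−94.116)²/94.116
   = 0.667 + 0.099 + 0.043 + 0.368
Sum = 1.18

1.18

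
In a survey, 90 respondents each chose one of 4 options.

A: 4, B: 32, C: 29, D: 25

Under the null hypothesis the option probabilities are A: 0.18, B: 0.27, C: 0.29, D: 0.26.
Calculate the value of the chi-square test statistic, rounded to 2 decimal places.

12.06

Expected counts E_i = n·p_i: 90×0.18 = 16.2, 90×0.27 = 24.3, 90×0.29 = 26.1, 90×0.26 = 23.4.
χ² = (4−16.2)²/16.2 + (32−24.3)²/24.3 + (29−26.1)²/26.1 + (25−23.4)²/23.4
   = 9.188 + 2.440 + 0.322 + 0.109
Sum = 12.06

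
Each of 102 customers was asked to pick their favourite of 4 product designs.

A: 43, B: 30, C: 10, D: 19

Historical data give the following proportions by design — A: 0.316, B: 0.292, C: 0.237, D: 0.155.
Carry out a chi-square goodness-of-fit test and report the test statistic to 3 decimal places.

12.553

Expected counts E_i = n·p_i: 102×0.316 = 32.232, 102×0.292 = 29.784, 102×0.237 = 24.174, 102×0.155 = 15.81.
χ² = (43−32.232)²/32.232 + (30−29.784)²/29.784 + (10−24.174)²/24.174 + (19−15.81)²/15.81
   = 3.5974 + 0.0016 + 8.3107 + 0.6436
Sum = 12.553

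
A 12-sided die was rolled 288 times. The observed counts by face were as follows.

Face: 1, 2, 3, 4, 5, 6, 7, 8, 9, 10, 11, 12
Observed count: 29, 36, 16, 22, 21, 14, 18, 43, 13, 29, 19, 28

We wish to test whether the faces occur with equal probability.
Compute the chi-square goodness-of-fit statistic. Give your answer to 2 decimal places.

Expected count for each of the 12 categories: 288/12 = 24.
χ² = (29−24)²/24 + (36−24)²/24 + (16−24)²/24 + (22−24)²/24 + (21−24)²/24 + (14−24)²/24 + (18−24)²/24 + (43−24)²/24 + (13−24)²/24 + (29−24)²/24 + (19−24)²/24 + (28−24)²/24
   = 1.042 + 6.000 + 2.667 + 0.167 + 0.375 + 4.167 + 1.500 + 15.042 + 5.042 + 1.042 + 1.042 + 0.667
Sum = 38.75

38.75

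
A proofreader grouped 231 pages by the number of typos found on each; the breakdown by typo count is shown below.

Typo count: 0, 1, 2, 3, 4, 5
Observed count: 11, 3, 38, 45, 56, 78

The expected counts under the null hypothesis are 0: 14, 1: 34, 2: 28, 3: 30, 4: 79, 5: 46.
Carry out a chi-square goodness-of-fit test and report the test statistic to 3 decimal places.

68.936

χ² = (11−14)²/14 + (3−34)²/34 + (38−28)²/28 + (45−30)²/30 + (56−79)²/79 + (78−46)²/46
   = 0.6429 + 28.2647 + 3.5714 + 7.5000 + 6.6962 + 22.2609
Sum = 68.936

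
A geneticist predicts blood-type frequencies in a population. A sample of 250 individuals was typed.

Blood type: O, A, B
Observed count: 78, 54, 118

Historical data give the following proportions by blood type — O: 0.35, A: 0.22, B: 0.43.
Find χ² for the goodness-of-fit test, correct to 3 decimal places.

Expected counts E_i = n·p_i: 250×0.35 = 87.5, 250×0.22 = 55, 250×0.43 = 107.5.
χ² = (78−87.5)²/87.5 + (54−55)²/55 + (118−107.5)²/107.5
   = 1.0314 + 0.0182 + 1.0256
Sum = 2.075

2.075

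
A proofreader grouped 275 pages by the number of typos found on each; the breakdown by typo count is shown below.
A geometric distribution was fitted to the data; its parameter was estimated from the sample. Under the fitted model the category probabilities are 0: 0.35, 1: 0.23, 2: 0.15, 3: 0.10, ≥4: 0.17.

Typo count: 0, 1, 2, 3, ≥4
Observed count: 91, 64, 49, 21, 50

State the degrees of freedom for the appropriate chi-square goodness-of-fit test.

3

There are k = 5 categories and 1 parameter estimated from the data, so df = 5 − 1 − 1 = 3.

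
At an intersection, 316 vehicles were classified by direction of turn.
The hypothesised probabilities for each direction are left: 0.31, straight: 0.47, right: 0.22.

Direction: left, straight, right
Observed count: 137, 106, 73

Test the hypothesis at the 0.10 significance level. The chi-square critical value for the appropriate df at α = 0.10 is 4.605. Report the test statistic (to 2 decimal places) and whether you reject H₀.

Expected counts E_i = n·p_i: 316×0.31 = 97.96, 316×0.47 = 148.52, 316×0.22 = 69.52.
cat           O        E   (O−E)²/E
left        137    97.96     15.559
straight    106   148.52     12.173
right        73    69.52      0.174
Sum = 27.91
df = 2. Since 27.91 > 4.605, we reject H₀.

27.91; reject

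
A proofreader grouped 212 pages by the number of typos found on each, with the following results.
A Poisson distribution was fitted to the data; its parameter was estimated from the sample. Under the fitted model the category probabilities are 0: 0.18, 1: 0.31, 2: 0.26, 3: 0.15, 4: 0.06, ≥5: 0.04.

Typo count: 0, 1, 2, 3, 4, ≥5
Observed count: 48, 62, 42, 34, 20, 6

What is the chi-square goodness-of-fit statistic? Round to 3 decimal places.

Expected counts E_i = n·p_i: 212×0.18 = 38.16, 212×0.31 = 65.72, 212×0.26 = 55.12, 212×0.15 = 31.8, 212×0.06 = 12.72, 212×0.04 = 8.48.
χ² = (48−38.16)²/38.16 + (62−65.72)²/65.72 + (42−55.12)²/55.12 + (34−31.8)²/31.8 + (20−12.72)²/12.72 + (6−8.48)²/8.48
   = 2.5374 + 0.2106 + 3.1229 + 0.1522 + 4.1665 + 0.7253
Sum = 10.915

10.915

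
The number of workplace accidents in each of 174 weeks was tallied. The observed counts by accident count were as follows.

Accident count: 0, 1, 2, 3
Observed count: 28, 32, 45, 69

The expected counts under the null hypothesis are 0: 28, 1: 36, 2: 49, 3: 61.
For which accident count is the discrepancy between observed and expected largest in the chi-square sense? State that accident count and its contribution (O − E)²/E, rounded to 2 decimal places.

χ² = (28−28)²/28 + (32−36)²/36 + (45−49)²/49 + (69−61)²/61
   = 0.000 + 0.444 + 0.327 + 1.049
The largest term is for 3: 1.05.

3, 1.05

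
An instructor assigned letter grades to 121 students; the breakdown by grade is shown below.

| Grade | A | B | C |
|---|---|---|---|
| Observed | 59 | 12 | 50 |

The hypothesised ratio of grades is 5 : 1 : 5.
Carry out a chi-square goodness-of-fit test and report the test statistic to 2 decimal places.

0.84

Ratio total = 11. Expected counts: 121×5/11 = 55, 121×1/11 = 11, 121×5/11 = 55.
cat         O        E   (O−E)²/E
A          59       55      0.291
B          12       11      0.091
C          50       55      0.455
Sum = 0.84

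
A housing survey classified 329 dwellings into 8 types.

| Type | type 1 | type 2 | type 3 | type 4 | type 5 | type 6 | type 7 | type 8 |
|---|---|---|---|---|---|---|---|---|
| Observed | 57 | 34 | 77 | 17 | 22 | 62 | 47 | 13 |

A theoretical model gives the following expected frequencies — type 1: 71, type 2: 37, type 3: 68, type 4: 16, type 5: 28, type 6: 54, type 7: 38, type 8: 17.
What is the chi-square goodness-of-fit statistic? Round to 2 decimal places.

χ² = (57−71)²/71 + (34−37)²/37 + (77−68)²/68 + (17−16)²/16 + (22−28)²/28 + (62−54)²/54 + (47−38)²/38 + (13−17)²/17
   = 2.761 + 0.243 + 1.191 + 0.063 + 1.286 + 1.185 + 2.132 + 0.941
Sum = 9.80

9.80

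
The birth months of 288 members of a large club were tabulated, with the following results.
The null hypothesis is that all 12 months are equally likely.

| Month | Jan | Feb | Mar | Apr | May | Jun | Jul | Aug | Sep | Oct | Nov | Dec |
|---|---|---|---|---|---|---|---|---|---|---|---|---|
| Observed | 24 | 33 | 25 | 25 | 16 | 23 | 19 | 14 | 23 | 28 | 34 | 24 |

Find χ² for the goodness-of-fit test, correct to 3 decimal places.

16.250

Expected count for each of the 12 categories: 288/12 = 24.
Jan: (24 − 24)²/24 = 0/24 = 0.0000
Feb: (33 − 24)²/24 = 81/24 = 3.3750
Mar: (25 − 24)²/24 = 1/24 = 0.0417
Apr: (25 − 24)²/24 = 1/24 = 0.0417
May: (16 − 24)²/24 = 64/24 = 2.6667
Jun: (23 − 24)²/24 = 1/24 = 0.0417
Jul: (19 − 24)²/24 = 25/24 = 1.0417
Aug: (14 − 24)²/24 = 100/24 = 4.1667
Sep: (23 − 24)²/24 = 1/24 = 0.0417
Oct: (28 − 24)²/24 = 16/24 = 0.6667
Nov: (34 − 24)²/24 = 100/24 = 4.1667
Dec: (24 − 24)²/24 = 0/24 = 0.0000
Sum = 16.250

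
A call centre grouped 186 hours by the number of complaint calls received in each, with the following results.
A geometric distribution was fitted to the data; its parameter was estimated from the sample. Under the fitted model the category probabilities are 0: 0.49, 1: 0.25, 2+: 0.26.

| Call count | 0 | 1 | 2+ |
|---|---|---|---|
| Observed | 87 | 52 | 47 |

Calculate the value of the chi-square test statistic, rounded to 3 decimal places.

0.877

Expected counts E_i = n·p_i: 186×0.49 = 91.14, 186×0.25 = 46.5, 186×0.26 = 48.36.
cat         O        E   (O−E)²/E
0          87    91.14     0.1881
1          52     46.5     0.6505
2+         47    48.36     0.0382
Sum = 0.877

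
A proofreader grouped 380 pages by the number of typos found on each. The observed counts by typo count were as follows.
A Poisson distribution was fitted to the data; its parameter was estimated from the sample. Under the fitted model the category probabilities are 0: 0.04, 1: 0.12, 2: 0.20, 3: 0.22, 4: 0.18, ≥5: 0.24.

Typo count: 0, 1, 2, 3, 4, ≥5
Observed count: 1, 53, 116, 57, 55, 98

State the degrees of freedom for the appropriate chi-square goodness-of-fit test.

There are k = 6 categories and 1 parameter estimated from the data, so df = 6 − 1 − 1 = 4.

4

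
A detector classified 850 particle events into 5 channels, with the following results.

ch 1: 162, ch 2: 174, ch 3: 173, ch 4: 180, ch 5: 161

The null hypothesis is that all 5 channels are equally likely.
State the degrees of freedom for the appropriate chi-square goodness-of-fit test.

There are k = 5 categories and no parameters were estimated from the data, so df = 5 − 1 = 4.

4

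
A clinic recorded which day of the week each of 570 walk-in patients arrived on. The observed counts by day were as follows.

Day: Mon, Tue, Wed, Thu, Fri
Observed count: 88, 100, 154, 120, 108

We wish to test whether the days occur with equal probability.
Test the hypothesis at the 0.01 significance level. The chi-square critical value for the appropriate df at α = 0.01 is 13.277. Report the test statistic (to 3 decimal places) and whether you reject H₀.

Under H₀ each category has probability 1/5, so each expected count is 570/5 = 114.
Mon: (88 − 114)²/114 = 676/114 = 5.9298
Tue: (100 − 114)²/114 = 196/114 = 1.7193
Wed: (154 − 114)²/114 = 1600/114 = 14.0351
Thu: (120 − 114)²/114 = 36/114 = 0.3158
Fri: (108 − 114)²/114 = 36/114 = 0.3158
Sum = 22.316
df = 4. Since 22.316 > 13.277, we reject H₀.

22.316; reject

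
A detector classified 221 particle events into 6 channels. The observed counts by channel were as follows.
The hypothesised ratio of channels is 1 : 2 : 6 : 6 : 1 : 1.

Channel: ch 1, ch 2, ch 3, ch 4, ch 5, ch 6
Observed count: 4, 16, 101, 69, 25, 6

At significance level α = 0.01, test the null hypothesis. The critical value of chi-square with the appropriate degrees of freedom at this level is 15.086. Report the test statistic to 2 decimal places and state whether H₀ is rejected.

32.74; reject

Ratio total = 17. Expected counts: 221×1/17 = 13, 221×2/17 = 26, 221×6/17 = 78, 221×6/17 = 78, 221×1/17 = 13, 221×1/17 = 13.
cat         O        E   (O−E)²/E
ch 1        4       13      6.231
ch 2       16       26      3.846
ch 3      101       78      6.782
ch 4       69       78      1.038
ch 5       25       13     11.077
ch 6        6       13      3.769
Sum = 32.74
df = 5. Since 32.74 > 15.086, we reject H₀.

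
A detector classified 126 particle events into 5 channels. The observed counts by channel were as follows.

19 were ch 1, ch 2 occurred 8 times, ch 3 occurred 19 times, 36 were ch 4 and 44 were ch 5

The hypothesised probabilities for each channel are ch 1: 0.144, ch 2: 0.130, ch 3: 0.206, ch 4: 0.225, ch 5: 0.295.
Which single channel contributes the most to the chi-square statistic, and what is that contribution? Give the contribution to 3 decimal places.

Expected counts E_i = n·p_i: 126×0.144 = 18.144, 126×0.130 = 16.38, 126×0.206 = 25.956, 126×0.225 = 28.35, 126×0.295 = 37.17.
χ² = (19−18.144)²/18.144 + (8−16.38)²/16.38 + (19−25.956)²/25.956 + (36−28.35)²/28.35 + (44−37.17)²/37.17
   = 0.0404 + 4.2872 + 1.8642 + 2.0643 + 1.2550
The largest term is for ch 2: 4.287.

ch 2, 4.287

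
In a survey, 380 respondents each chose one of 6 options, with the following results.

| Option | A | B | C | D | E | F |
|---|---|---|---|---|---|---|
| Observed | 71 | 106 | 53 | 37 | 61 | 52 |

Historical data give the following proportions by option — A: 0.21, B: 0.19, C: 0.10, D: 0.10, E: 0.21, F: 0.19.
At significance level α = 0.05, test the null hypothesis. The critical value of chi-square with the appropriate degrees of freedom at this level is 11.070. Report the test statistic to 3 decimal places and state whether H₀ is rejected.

Expected counts E_i = n·p_i: 380×0.21 = 79.8, 380×0.19 = 72.2, 380×0.10 = 38, 380×0.10 = 38, 380×0.21 = 79.8, 380×0.19 = 72.2.
χ² = (71−79.8)²/79.8 + (106−72.2)²/72.2 + (53−38)²/38 + (37−38)²/38 + (61−79.8)²/79.8 + (52−72.2)²/72.2
   = 0.9704 + 15.8233 + 5.9211 + 0.0263 + 4.4291 + 5.6515
Sum = 32.822
df = 5. Since 32.822 > 11.070, we reject H₀.

32.822; reject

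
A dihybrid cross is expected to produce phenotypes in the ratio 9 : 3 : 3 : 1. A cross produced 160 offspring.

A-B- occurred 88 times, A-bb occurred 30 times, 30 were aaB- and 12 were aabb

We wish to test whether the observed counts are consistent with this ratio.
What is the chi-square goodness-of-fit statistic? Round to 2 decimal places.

0.44

Ratio total = 16. Expected counts: 160×9/16 = 90, 160×3/16 = 30, 160×3/16 = 30, 160×1/16 = 10.
cat         O        E   (O−E)²/E
A-B-       88       90      0.044
A-bb       30       30      0.000
aaB-       30       30      0.000
aabb       12       10      0.400
Sum = 0.44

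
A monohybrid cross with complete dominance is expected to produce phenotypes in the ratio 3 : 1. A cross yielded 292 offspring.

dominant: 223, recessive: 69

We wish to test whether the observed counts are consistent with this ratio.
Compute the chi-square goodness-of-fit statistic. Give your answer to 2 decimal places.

0.29

Ratio total = 4. Expected counts: 292×3/4 = 219, 292×1/4 = 73.
χ² = (223−219)²/219 + (69−73)²/73
   = 0.073 + 0.219
Sum = 0.29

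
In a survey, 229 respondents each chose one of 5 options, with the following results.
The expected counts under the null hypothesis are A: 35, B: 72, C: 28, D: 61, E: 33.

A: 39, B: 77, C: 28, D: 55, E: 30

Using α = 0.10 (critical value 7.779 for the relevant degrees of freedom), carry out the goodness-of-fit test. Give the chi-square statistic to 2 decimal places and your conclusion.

1.67; do not reject

χ² = (39−35)²/35 + (77−72)²/72 + (28−28)²/28 + (55−61)²/61 + (30−33)²/33
   = 0.457 + 0.347 + 0.000 + 0.590 + 0.273
Sum = 1.67
df = 4. Since 1.67 < 7.779, we do not reject H₀.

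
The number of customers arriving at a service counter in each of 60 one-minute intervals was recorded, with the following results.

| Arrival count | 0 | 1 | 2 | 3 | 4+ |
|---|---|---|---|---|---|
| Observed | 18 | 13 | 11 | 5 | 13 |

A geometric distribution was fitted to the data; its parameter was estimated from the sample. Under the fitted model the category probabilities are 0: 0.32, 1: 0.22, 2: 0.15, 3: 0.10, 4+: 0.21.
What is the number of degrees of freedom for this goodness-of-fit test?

3

There are k = 5 categories and 1 parameter estimated from the data, so df = 5 − 1 − 1 = 3.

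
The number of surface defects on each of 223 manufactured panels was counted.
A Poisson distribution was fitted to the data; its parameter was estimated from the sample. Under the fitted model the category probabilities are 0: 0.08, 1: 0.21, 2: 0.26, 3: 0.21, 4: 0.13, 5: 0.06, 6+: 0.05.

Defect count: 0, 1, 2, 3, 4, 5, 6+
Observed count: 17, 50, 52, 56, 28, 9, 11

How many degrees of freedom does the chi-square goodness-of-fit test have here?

There are k = 7 categories and 1 parameter estimated from the data, so df = 7 − 1 − 1 = 5.

5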